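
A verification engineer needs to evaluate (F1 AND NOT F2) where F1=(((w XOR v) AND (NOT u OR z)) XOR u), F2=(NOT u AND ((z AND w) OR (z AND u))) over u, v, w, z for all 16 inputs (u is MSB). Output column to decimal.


F1 = (((w XOR v) AND (NOT u OR z)) XOR u)
F2 = (NOT u AND ((z AND w) OR (z AND u)))
Counterexample to F1=>F2 is where F1=1 and F2=0.
Evaluate each row (bits = u,v,w,z, MSB first):
  row 0 [0000]: F1=0 F2=0 -> F1&~F2 -> 0
  row 1 [0001]: F1=0 F2=0 -> F1&~F2 -> 0
  row 2 [0010]: F1=1 F2=0 -> F1&~F2 -> 1
  row 3 [0011]: F1=1 F2=1 -> F1&~F2 -> 0
  row 4 [0100]: F1=1 F2=0 -> F1&~F2 -> 1
  row 5 [0101]: F1=1 F2=0 -> F1&~F2 -> 1
  row 6 [0110]: F1=0 F2=0 -> F1&~F2 -> 0
  row 7 [0111]: F1=0 F2=1 -> F1&~F2 -> 0
  row 8 [1000]: F1=1 F2=0 -> F1&~F2 -> 1
  row 9 [1001]: F1=1 F2=0 -> F1&~F2 -> 1
  row 10 [1010]: F1=1 F2=0 -> F1&~F2 -> 1
  row 11 [1011]: F1=0 F2=0 -> F1&~F2 -> 0
  row 12 [1100]: F1=1 F2=0 -> F1&~F2 -> 1
  row 13 [1101]: F1=0 F2=0 -> F1&~F2 -> 0
  row 14 [1110]: F1=1 F2=0 -> F1&~F2 -> 1
  row 15 [1111]: F1=1 F2=0 -> F1&~F2 -> 1
Full result column, 4 rows per line (u,v fixed per line; w,z runs 00..11 left to right):
  rows 0-3 [u,v=00]: 0010  = hex 2
  rows 4-7 [u,v=01]: 1100  = hex C
  rows 8-11 [u,v=10]: 1110  = hex E
  rows 12-15 [u,v=11]: 1011  = hex B
Counterexample vector (row 0 .. row 15) = 0010110011101011
Output column grouped in 4s = 0010 1100 1110 1011 = 0x2CEB
Convert to decimal digit by digit (value = value*16 + digit):
  2 -> 2
  2*16 + 12 (C) = 44
  44*16 + 14 (E) = 718
  718*16 + 11 (B) = 11499
Decimal = 11499

11499


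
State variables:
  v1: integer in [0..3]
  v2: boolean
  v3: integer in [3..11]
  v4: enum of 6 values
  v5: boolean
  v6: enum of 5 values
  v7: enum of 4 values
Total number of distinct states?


State space = product of domain sizes of all variables.
Domain sizes:
  v1 (integer in [0..3]): 4
  v2 (boolean): 2
  v3 (integer in [3..11]): 9
  v4 (enum of 6 values): 6
  v5 (boolean): 2
  v6 (enum of 5 values): 5
  v7 (enum of 4 values): 4
Product = 4 * 2 * 9 * 6 * 2 * 5 * 4 = 17280

17280


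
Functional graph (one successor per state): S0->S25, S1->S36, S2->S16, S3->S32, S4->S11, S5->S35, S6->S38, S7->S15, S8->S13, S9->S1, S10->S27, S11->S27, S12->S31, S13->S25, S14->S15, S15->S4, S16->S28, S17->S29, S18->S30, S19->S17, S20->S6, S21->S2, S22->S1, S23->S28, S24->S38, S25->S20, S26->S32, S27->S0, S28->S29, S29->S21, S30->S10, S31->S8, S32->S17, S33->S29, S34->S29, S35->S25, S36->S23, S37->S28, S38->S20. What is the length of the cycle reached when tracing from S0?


Trace from S0 until a state repeats:
  S0 -> S25 -> S20 -> S6 -> S38 -> S20
S20 first seen at step 2, revisited at step 5.
Cycle length = 5 - 2 = 3

3


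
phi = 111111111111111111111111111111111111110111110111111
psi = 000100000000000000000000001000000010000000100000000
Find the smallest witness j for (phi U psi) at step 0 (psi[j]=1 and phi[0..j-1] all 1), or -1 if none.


(phi U psi) at 0: need smallest j with psi[j]=1 and phi[i]=1 for all i in [0,j).
Scan from step 0:
  step 0: phi=1, psi=0 -> continue
  step 1: phi=1, psi=0 -> continue
  step 2: phi=1, psi=0 -> continue
  step 3: psi=1 and phi held for [0,3) -> witness found
Witness step = 3

3


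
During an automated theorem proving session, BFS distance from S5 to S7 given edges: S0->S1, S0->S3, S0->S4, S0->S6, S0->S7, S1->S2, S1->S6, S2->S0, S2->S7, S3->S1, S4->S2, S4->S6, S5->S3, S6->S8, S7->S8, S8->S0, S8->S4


BFS layer-by-layer from S5:
  dist 0: {S5}
  dist 1: {S3}
  dist 2: {S1}
  dist 3: {S2, S6}
  dist 4: {S0, S7, S8}
  -> S7 reached at distance 4
Shortest path length = 4

4


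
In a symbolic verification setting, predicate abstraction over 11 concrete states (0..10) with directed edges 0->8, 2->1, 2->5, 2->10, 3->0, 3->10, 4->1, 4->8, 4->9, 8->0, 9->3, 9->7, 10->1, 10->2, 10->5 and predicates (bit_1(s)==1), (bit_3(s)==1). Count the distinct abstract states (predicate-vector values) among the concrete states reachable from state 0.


BFS from 0:
Concrete reachable: {0, 8}
Abstract via predicates (bit_1(s)==1), (bit_3(s)==1):
  (0,0) <- {0}
  (0,1) <- {8}
Distinct abstract states = 2

2


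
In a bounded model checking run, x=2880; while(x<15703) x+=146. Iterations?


Step 1: x goes from 2880 toward 15703 by 146; the body runs while x<15703, so iterations = ceil((bound-start)/step)
Step 2: Distance=12823
Step 3: ceil(12823/146)=88

88


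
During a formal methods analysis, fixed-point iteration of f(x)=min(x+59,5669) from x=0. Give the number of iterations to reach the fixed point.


Step 1: x=0, cap=5669, increment=59
Step 2: x grows by 59 each step until capped at 5669; fixed point is x=5669
Step 3: iterations = ceil(5669/59) = 97

97


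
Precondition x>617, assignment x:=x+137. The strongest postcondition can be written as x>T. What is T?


Formula: sp(P, x:=E) = exists old_x. (x = E[old_x/x]) AND P[old_x/x] (old_x is the value of x before the assignment; eliminate old_x by solving x = E[old_x/x] for old_x)
Step 1: Precondition P: x>617, i.e. old_x > 617
Step 2: Assignment gives x = old_x + 137, so old_x = x - 137
Step 3: Substitute into P: x - 137 > 617
Step 4: Simplify: x > 617+137 = 754

754


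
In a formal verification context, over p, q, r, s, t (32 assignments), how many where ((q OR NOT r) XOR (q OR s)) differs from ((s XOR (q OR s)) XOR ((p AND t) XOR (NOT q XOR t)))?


F1 = ((q OR NOT r) XOR (q OR s))
F2 = ((s XOR (q OR s)) XOR ((p AND t) XOR (NOT q XOR t)))
Evaluate both on each of 32 rows (bits = p,q,r,s,t):
  row 0 [00000]: F1=1 F2=1 -> 0
  row 1 [00001]: F1=1 F2=0 (differ) -> 1
  row 2 [00010]: F1=0 F2=1 (differ) -> 1
  row 3 [00011]: F1=0 F2=0 -> 0
  row 4 [00100]: F1=0 F2=1 (differ) -> 1
  row 5 [00101]: F1=0 F2=0 -> 0
  row 6 [00110]: F1=1 F2=1 -> 0
  row 7 [00111]: F1=1 F2=0 (differ) -> 1
  row 8 [01000]: F1=0 F2=1 (differ) -> 1
  row 9 [01001]: F1=0 F2=0 -> 0
  row 10 [01010]: F1=0 F2=0 -> 0
  row 11 [01011]: F1=0 F2=1 (differ) -> 1
  row 12 [01100]: F1=0 F2=1 (differ) -> 1
  row 13 [01101]: F1=0 F2=0 -> 0
  row 14 [01110]: F1=0 F2=0 -> 0
  row 15 [01111]: F1=0 F2=1 (differ) -> 1
  row 16 [10000]: F1=1 F2=1 -> 0
  row 17 [10001]: F1=1 F2=1 -> 0
  row 18 [10010]: F1=0 F2=1 (differ) -> 1
  row 19 [10011]: F1=0 F2=1 (differ) -> 1
  row 20 [10100]: F1=0 F2=1 (differ) -> 1
  row 21 [10101]: F1=0 F2=1 (differ) -> 1
  row 22 [10110]: F1=1 F2=1 -> 0
  row 23 [10111]: F1=1 F2=1 -> 0
  row 24 [11000]: F1=0 F2=1 (differ) -> 1
  row 25 [11001]: F1=0 F2=1 (differ) -> 1
  row 26 [11010]: F1=0 F2=0 -> 0
  row 27 [11011]: F1=0 F2=0 -> 0
  row 28 [11100]: F1=0 F2=1 (differ) -> 1
  row 29 [11101]: F1=0 F2=1 (differ) -> 1
  row 30 [11110]: F1=0 F2=0 -> 0
  row 31 [11111]: F1=0 F2=0 -> 0
Full result column, 8 rows per line (p,q fixed per line; r,s,t runs 000..111 left to right):
  rows 0-7 [p,q=00]: 01101001  (ones: 4)
  rows 8-15 [p,q=01]: 10011001  (ones: 4)
  rows 16-23 [p,q=10]: 00111100  (ones: 4)
  rows 24-31 [p,q=11]: 11001100  (ones: 4)
Disagreements = 4+4+4+4 = 16

16


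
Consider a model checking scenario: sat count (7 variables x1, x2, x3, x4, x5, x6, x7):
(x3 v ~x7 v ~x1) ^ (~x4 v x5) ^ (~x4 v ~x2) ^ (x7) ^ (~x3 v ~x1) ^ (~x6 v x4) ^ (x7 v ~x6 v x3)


CNF with 7 clauses over 7 vars (128 assignments).
An assignment satisfies CNF iff every clause has >=1 true literal.
Check each row (bits = x1,x2,x3,x4,x5,x6,x7; clause T/F shown):
  row 0 [0000000]: clauses=TTTFTTT -> 0
  row 1 [0000001]: clauses=TTTTTTT -> 1
  row 2 [0000010]: clauses=TTTFTFF -> 0
  row 3 [0000011]: clauses=TTTTTFT -> 0
  row 4 [0000100]: clauses=TTTFTTT -> 0
  (every remaining row is evaluated the same way; all 128 results are listed next)
Full result column, 8 rows per line (x1,x2,x3,x4 fixed per line; x5,x6,x7 runs 000..111 left to right):
  rows 0-7 [x1,x2,x3,x4=0000]: 01000100  (ones: 2)
  rows 8-15 [x1,x2,x3,x4=0001]: 00000101  (ones: 2)
  rows 16-23 [x1,x2,x3,x4=0010]: 01000100  (ones: 2)
  rows 24-31 [x1,x2,x3,x4=0011]: 00000101  (ones: 2)
  rows 32-39 [x1,x2,x3,x4=0100]: 01000100  (ones: 2)
  rows 40-47 [x1,x2,x3,x4=0101]: 00000000  (ones: 0)
  rows 48-55 [x1,x2,x3,x4=0110]: 01000100  (ones: 2)
  rows 56-63 [x1,x2,x3,x4=0111]: 00000000  (ones: 0)
  rows 64-71 [x1,x2,x3,x4=1000]: 00000000  (ones: 0)
  rows 72-79 [x1,x2,x3,x4=1001]: 00000000  (ones: 0)
  rows 80-87 [x1,x2,x3,x4=1010]: 00000000  (ones: 0)
  rows 88-95 [x1,x2,x3,x4=1011]: 00000000  (ones: 0)
  rows 96-103 [x1,x2,x3,x4=1100]: 00000000  (ones: 0)
  rows 104-111 [x1,x2,x3,x4=1101]: 00000000  (ones: 0)
  rows 112-119 [x1,x2,x3,x4=1110]: 00000000  (ones: 0)
  rows 120-127 [x1,x2,x3,x4=1111]: 00000000  (ones: 0)
Satisfying assignments = 2+2+2+2+2+0+2+0+0+0+0+0+0+0+0+0 = 12

12


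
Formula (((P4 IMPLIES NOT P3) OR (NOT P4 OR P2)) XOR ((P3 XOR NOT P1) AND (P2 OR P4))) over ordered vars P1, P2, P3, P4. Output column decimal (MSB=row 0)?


Formula: (((P4 IMPLIES NOT P3) OR (NOT P4 OR P2)) XOR ((P3 XOR NOT P1) AND (P2 OR P4))) over P1, P2, P3, P4 (16 rows)
Evaluate each row (bits = P1,P2,P3,P4, MSB first):
  row 0 [0000]: (((0 IMPLIES NOT 0) OR (NOT 0 OR 0)) XOR ((0 XOR NOT 0) AND (0 OR 0))) -> 1
  row 1 [0001]: (((1 IMPLIES NOT 0) OR (NOT 1 OR 0)) XOR ((0 XOR NOT 0) AND (0 OR 1))) -> 0
  row 2 [0010]: (((0 IMPLIES NOT 1) OR (NOT 0 OR 0)) XOR ((1 XOR NOT 0) AND (0 OR 0))) -> 1
  row 3 [0011]: (((1 IMPLIES NOT 1) OR (NOT 1 OR 0)) XOR ((1 XOR NOT 0) AND (0 OR 1))) -> 0
  row 4 [0100]: (((0 IMPLIES NOT 0) OR (NOT 0 OR 1)) XOR ((0 XOR NOT 0) AND (1 OR 0))) -> 0
  row 5 [0101]: (((1 IMPLIES NOT 0) OR (NOT 1 OR 1)) XOR ((0 XOR NOT 0) AND (1 OR 1))) -> 0
  row 6 [0110]: (((0 IMPLIES NOT 1) OR (NOT 0 OR 1)) XOR ((1 XOR NOT 0) AND (1 OR 0))) -> 1
  row 7 [0111]: (((1 IMPLIES NOT 1) OR (NOT 1 OR 1)) XOR ((1 XOR NOT 0) AND (1 OR 1))) -> 1
  row 8 [1000]: (((0 IMPLIES NOT 0) OR (NOT 0 OR 0)) XOR ((0 XOR NOT 1) AND (0 OR 0))) -> 1
  row 9 [1001]: (((1 IMPLIES NOT 0) OR (NOT 1 OR 0)) XOR ((0 XOR NOT 1) AND (0 OR 1))) -> 1
  row 10 [1010]: (((0 IMPLIES NOT 1) OR (NOT 0 OR 0)) XOR ((1 XOR NOT 1) AND (0 OR 0))) -> 1
  row 11 [1011]: (((1 IMPLIES NOT 1) OR (NOT 1 OR 0)) XOR ((1 XOR NOT 1) AND (0 OR 1))) -> 1
  row 12 [1100]: (((0 IMPLIES NOT 0) OR (NOT 0 OR 1)) XOR ((0 XOR NOT 1) AND (1 OR 0))) -> 1
  row 13 [1101]: (((1 IMPLIES NOT 0) OR (NOT 1 OR 1)) XOR ((0 XOR NOT 1) AND (1 OR 1))) -> 1
  row 14 [1110]: (((0 IMPLIES NOT 1) OR (NOT 0 OR 1)) XOR ((1 XOR NOT 1) AND (1 OR 0))) -> 0
  row 15 [1111]: (((1 IMPLIES NOT 1) OR (NOT 1 OR 1)) XOR ((1 XOR NOT 1) AND (1 OR 1))) -> 0
Full result column, 4 rows per line (P1,P2 fixed per line; P3,P4 runs 00..11 left to right):
  rows 0-3 [P1,P2=00]: 1010  = hex A
  rows 4-7 [P1,P2=01]: 0011  = hex 3
  rows 8-11 [P1,P2=10]: 1111  = hex F
  rows 12-15 [P1,P2=11]: 1100  = hex C
Output column (row 0 .. row 15) = 1010001111111100
Output column grouped in 4s = 1010 0011 1111 1100 = 0xA3FC
Convert to decimal digit by digit (value = value*16 + digit):
  A -> 10
  10*16 + 3 = 163
  163*16 + 15 (F) = 2623
  2623*16 + 12 (C) = 41980
Decimal = 41980

41980


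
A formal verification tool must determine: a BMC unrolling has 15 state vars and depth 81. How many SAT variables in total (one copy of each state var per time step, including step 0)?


BMC unrolls to depth k, creating one copy of each state var for steps 0..k.
Step count = 81 + 1 = 82 (steps 0 through 81)
Vars per step = 15
Total = 15 * 82 = 1230

1230


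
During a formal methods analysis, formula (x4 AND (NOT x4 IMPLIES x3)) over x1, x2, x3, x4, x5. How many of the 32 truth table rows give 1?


Formula: (x4 AND (NOT x4 IMPLIES x3)) over 5 vars (32 rows)
Evaluate each row (x1, x2, x3, x4, x5 as bits, MSB first):
  row 0 [00000]: (0 AND (NOT 0 IMPLIES 0)) -> 0
  row 1 [00001]: (0 AND (NOT 0 IMPLIES 0)) -> 0
  row 2 [00010]: (1 AND (NOT 1 IMPLIES 0)) -> 1
  row 3 [00011]: (1 AND (NOT 1 IMPLIES 0)) -> 1
  row 4 [00100]: (0 AND (NOT 0 IMPLIES 1)) -> 0
  row 5 [00101]: (0 AND (NOT 0 IMPLIES 1)) -> 0
  row 6 [00110]: (1 AND (NOT 1 IMPLIES 1)) -> 1
  row 7 [00111]: (1 AND (NOT 1 IMPLIES 1)) -> 1
  row 8 [01000]: (0 AND (NOT 0 IMPLIES 0)) -> 0
  row 9 [01001]: (0 AND (NOT 0 IMPLIES 0)) -> 0
  row 10 [01010]: (1 AND (NOT 1 IMPLIES 0)) -> 1
  row 11 [01011]: (1 AND (NOT 1 IMPLIES 0)) -> 1
  row 12 [01100]: (0 AND (NOT 0 IMPLIES 1)) -> 0
  row 13 [01101]: (0 AND (NOT 0 IMPLIES 1)) -> 0
  row 14 [01110]: (1 AND (NOT 1 IMPLIES 1)) -> 1
  row 15 [01111]: (1 AND (NOT 1 IMPLIES 1)) -> 1
  row 16 [10000]: (0 AND (NOT 0 IMPLIES 0)) -> 0
  row 17 [10001]: (0 AND (NOT 0 IMPLIES 0)) -> 0
  row 18 [10010]: (1 AND (NOT 1 IMPLIES 0)) -> 1
  row 19 [10011]: (1 AND (NOT 1 IMPLIES 0)) -> 1
  row 20 [10100]: (0 AND (NOT 0 IMPLIES 1)) -> 0
  row 21 [10101]: (0 AND (NOT 0 IMPLIES 1)) -> 0
  row 22 [10110]: (1 AND (NOT 1 IMPLIES 1)) -> 1
  row 23 [10111]: (1 AND (NOT 1 IMPLIES 1)) -> 1
  row 24 [11000]: (0 AND (NOT 0 IMPLIES 0)) -> 0
  row 25 [11001]: (0 AND (NOT 0 IMPLIES 0)) -> 0
  row 26 [11010]: (1 AND (NOT 1 IMPLIES 0)) -> 1
  row 27 [11011]: (1 AND (NOT 1 IMPLIES 0)) -> 1
  row 28 [11100]: (0 AND (NOT 0 IMPLIES 1)) -> 0
  row 29 [11101]: (0 AND (NOT 0 IMPLIES 1)) -> 0
  row 30 [11110]: (1 AND (NOT 1 IMPLIES 1)) -> 1
  row 31 [11111]: (1 AND (NOT 1 IMPLIES 1)) -> 1
Full result column, 8 rows per line (x1,x2 fixed per line; x3,x4,x5 runs 000..111 left to right):
  rows 0-7 [x1,x2=00]: 00110011  (ones: 4)
  rows 8-15 [x1,x2=01]: 00110011  (ones: 4)
  rows 16-23 [x1,x2=10]: 00110011  (ones: 4)
  rows 24-31 [x1,x2=11]: 00110011  (ones: 4)
Count of 1-rows = 4+4+4+4 = 16

16


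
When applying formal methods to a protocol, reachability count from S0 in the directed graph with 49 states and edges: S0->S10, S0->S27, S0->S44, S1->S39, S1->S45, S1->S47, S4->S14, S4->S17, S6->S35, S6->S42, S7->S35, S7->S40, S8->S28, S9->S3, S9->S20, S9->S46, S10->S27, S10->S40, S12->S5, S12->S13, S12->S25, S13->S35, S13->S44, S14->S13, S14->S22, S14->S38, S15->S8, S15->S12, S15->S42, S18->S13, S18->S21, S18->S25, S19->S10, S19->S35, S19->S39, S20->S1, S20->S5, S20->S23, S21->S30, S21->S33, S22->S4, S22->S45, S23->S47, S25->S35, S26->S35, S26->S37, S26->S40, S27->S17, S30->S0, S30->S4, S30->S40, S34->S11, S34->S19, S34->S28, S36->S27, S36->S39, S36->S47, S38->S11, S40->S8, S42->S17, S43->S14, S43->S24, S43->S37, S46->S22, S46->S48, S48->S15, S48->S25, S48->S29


BFS from S0:
  layer 0: {S0}
  layer 1: {S10, S27, S44}
  layer 2: {S17, S40}
  layer 3: {S8}
  layer 4: {S28}
Reachable set: {S0, S8, S10, S17, S27, S28, S40, S44}
Count = 8

8


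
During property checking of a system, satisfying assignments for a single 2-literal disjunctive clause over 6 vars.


Step 1: Total=2^6=64
Step 2: Unsat when all 2 false: 2^4=16
Step 3: Sat=64-16=48

48


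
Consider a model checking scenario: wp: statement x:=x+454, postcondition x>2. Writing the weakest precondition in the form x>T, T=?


Formula: wp(x:=E, P) = P[E/x] (substitute E for x in postcondition)
Step 1: Postcondition: x>2
Step 2: Substitute x+454 for x: x+454>2
Step 3: Solve for x: x > 2-454 = -452

-452


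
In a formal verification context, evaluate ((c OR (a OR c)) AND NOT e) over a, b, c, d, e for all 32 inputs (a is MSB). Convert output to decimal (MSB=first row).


Formula: ((c OR (a OR c)) AND NOT e) over a, b, c, d, e (32 rows)
Evaluate each row (bits = a,b,c,d,e, MSB first):
  row 0 [00000]: ((0 OR (0 OR 0)) AND NOT 0) -> 0
  row 1 [00001]: ((0 OR (0 OR 0)) AND NOT 1) -> 0
  row 2 [00010]: ((0 OR (0 OR 0)) AND NOT 0) -> 0
  row 3 [00011]: ((0 OR (0 OR 0)) AND NOT 1) -> 0
  row 4 [00100]: ((1 OR (0 OR 1)) AND NOT 0) -> 1
  row 5 [00101]: ((1 OR (0 OR 1)) AND NOT 1) -> 0
  row 6 [00110]: ((1 OR (0 OR 1)) AND NOT 0) -> 1
  row 7 [00111]: ((1 OR (0 OR 1)) AND NOT 1) -> 0
  row 8 [01000]: ((0 OR (0 OR 0)) AND NOT 0) -> 0
  row 9 [01001]: ((0 OR (0 OR 0)) AND NOT 1) -> 0
  row 10 [01010]: ((0 OR (0 OR 0)) AND NOT 0) -> 0
  row 11 [01011]: ((0 OR (0 OR 0)) AND NOT 1) -> 0
  row 12 [01100]: ((1 OR (0 OR 1)) AND NOT 0) -> 1
  row 13 [01101]: ((1 OR (0 OR 1)) AND NOT 1) -> 0
  row 14 [01110]: ((1 OR (0 OR 1)) AND NOT 0) -> 1
  row 15 [01111]: ((1 OR (0 OR 1)) AND NOT 1) -> 0
  row 16 [10000]: ((0 OR (1 OR 0)) AND NOT 0) -> 1
  row 17 [10001]: ((0 OR (1 OR 0)) AND NOT 1) -> 0
  row 18 [10010]: ((0 OR (1 OR 0)) AND NOT 0) -> 1
  row 19 [10011]: ((0 OR (1 OR 0)) AND NOT 1) -> 0
  row 20 [10100]: ((1 OR (1 OR 1)) AND NOT 0) -> 1
  row 21 [10101]: ((1 OR (1 OR 1)) AND NOT 1) -> 0
  row 22 [10110]: ((1 OR (1 OR 1)) AND NOT 0) -> 1
  row 23 [10111]: ((1 OR (1 OR 1)) AND NOT 1) -> 0
  row 24 [11000]: ((0 OR (1 OR 0)) AND NOT 0) -> 1
  row 25 [11001]: ((0 OR (1 OR 0)) AND NOT 1) -> 0
  row 26 [11010]: ((0 OR (1 OR 0)) AND NOT 0) -> 1
  row 27 [11011]: ((0 OR (1 OR 0)) AND NOT 1) -> 0
  row 28 [11100]: ((1 OR (1 OR 1)) AND NOT 0) -> 1
  row 29 [11101]: ((1 OR (1 OR 1)) AND NOT 1) -> 0
  row 30 [11110]: ((1 OR (1 OR 1)) AND NOT 0) -> 1
  row 31 [11111]: ((1 OR (1 OR 1)) AND NOT 1) -> 0
Full result column, 4 rows per line (a,b,c fixed per line; d,e runs 00..11 left to right):
  rows 0-3 [a,b,c=000]: 0000  = hex 0
  rows 4-7 [a,b,c=001]: 1010  = hex A
  rows 8-11 [a,b,c=010]: 0000  = hex 0
  rows 12-15 [a,b,c=011]: 1010  = hex A
  rows 16-19 [a,b,c=100]: 1010  = hex A
  rows 20-23 [a,b,c=101]: 1010  = hex A
  rows 24-27 [a,b,c=110]: 1010  = hex A
  rows 28-31 [a,b,c=111]: 1010  = hex A
Output column (row 0 .. row 31) = 00001010000010101010101010101010
Output column grouped in 4s = 0000 1010 0000 1010 1010 1010 1010 1010 = 0x0A0AAAAA
Convert to decimal digit by digit (value = value*16 + digit):
  0 -> 0
  0*16 + 10 (A) = 10
  10*16 + 0 = 160
  160*16 + 10 (A) = 2570
  2570*16 + 10 (A) = 41130
  41130*16 + 10 (A) = 658090
  658090*16 + 10 (A) = 10529450
  10529450*16 + 10 (A) = 168471210
Decimal = 168471210

168471210


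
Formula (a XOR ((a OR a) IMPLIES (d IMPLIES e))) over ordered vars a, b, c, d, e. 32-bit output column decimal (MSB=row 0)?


Formula: (a XOR ((a OR a) IMPLIES (d IMPLIES e))) over a, b, c, d, e (32 rows)
Evaluate each row (bits = a,b,c,d,e, MSB first):
  row 0 [00000]: (0 XOR ((0 OR 0) IMPLIES (0 IMPLIES 0))) -> 1
  row 1 [00001]: (0 XOR ((0 OR 0) IMPLIES (0 IMPLIES 1))) -> 1
  row 2 [00010]: (0 XOR ((0 OR 0) IMPLIES (1 IMPLIES 0))) -> 1
  row 3 [00011]: (0 XOR ((0 OR 0) IMPLIES (1 IMPLIES 1))) -> 1
  row 4 [00100]: (0 XOR ((0 OR 0) IMPLIES (0 IMPLIES 0))) -> 1
  row 5 [00101]: (0 XOR ((0 OR 0) IMPLIES (0 IMPLIES 1))) -> 1
  row 6 [00110]: (0 XOR ((0 OR 0) IMPLIES (1 IMPLIES 0))) -> 1
  row 7 [00111]: (0 XOR ((0 OR 0) IMPLIES (1 IMPLIES 1))) -> 1
  row 8 [01000]: (0 XOR ((0 OR 0) IMPLIES (0 IMPLIES 0))) -> 1
  row 9 [01001]: (0 XOR ((0 OR 0) IMPLIES (0 IMPLIES 1))) -> 1
  row 10 [01010]: (0 XOR ((0 OR 0) IMPLIES (1 IMPLIES 0))) -> 1
  row 11 [01011]: (0 XOR ((0 OR 0) IMPLIES (1 IMPLIES 1))) -> 1
  row 12 [01100]: (0 XOR ((0 OR 0) IMPLIES (0 IMPLIES 0))) -> 1
  row 13 [01101]: (0 XOR ((0 OR 0) IMPLIES (0 IMPLIES 1))) -> 1
  row 14 [01110]: (0 XOR ((0 OR 0) IMPLIES (1 IMPLIES 0))) -> 1
  row 15 [01111]: (0 XOR ((0 OR 0) IMPLIES (1 IMPLIES 1))) -> 1
  row 16 [10000]: (1 XOR ((1 OR 1) IMPLIES (0 IMPLIES 0))) -> 0
  row 17 [10001]: (1 XOR ((1 OR 1) IMPLIES (0 IMPLIES 1))) -> 0
  row 18 [10010]: (1 XOR ((1 OR 1) IMPLIES (1 IMPLIES 0))) -> 1
  row 19 [10011]: (1 XOR ((1 OR 1) IMPLIES (1 IMPLIES 1))) -> 0
  row 20 [10100]: (1 XOR ((1 OR 1) IMPLIES (0 IMPLIES 0))) -> 0
  row 21 [10101]: (1 XOR ((1 OR 1) IMPLIES (0 IMPLIES 1))) -> 0
  row 22 [10110]: (1 XOR ((1 OR 1) IMPLIES (1 IMPLIES 0))) -> 1
  row 23 [10111]: (1 XOR ((1 OR 1) IMPLIES (1 IMPLIES 1))) -> 0
  row 24 [11000]: (1 XOR ((1 OR 1) IMPLIES (0 IMPLIES 0))) -> 0
  row 25 [11001]: (1 XOR ((1 OR 1) IMPLIES (0 IMPLIES 1))) -> 0
  row 26 [11010]: (1 XOR ((1 OR 1) IMPLIES (1 IMPLIES 0))) -> 1
  row 27 [11011]: (1 XOR ((1 OR 1) IMPLIES (1 IMPLIES 1))) -> 0
  row 28 [11100]: (1 XOR ((1 OR 1) IMPLIES (0 IMPLIES 0))) -> 0
  row 29 [11101]: (1 XOR ((1 OR 1) IMPLIES (0 IMPLIES 1))) -> 0
  row 30 [11110]: (1 XOR ((1 OR 1) IMPLIES (1 IMPLIES 0))) -> 1
  row 31 [11111]: (1 XOR ((1 OR 1) IMPLIES (1 IMPLIES 1))) -> 0
Full result column, 4 rows per line (a,b,c fixed per line; d,e runs 00..11 left to right):
  rows 0-3 [a,b,c=000]: 1111  = hex F
  rows 4-7 [a,b,c=001]: 1111  = hex F
  rows 8-11 [a,b,c=010]: 1111  = hex F
  rows 12-15 [a,b,c=011]: 1111  = hex F
  rows 16-19 [a,b,c=100]: 0010  = hex 2
  rows 20-23 [a,b,c=101]: 0010  = hex 2
  rows 24-27 [a,b,c=110]: 0010  = hex 2
  rows 28-31 [a,b,c=111]: 0010  = hex 2
Output column (row 0 .. row 31) = 11111111111111110010001000100010
Output column grouped in 4s = 1111 1111 1111 1111 0010 0010 0010 0010 = 0xFFFF2222
Convert to decimal digit by digit (value = value*16 + digit):
  F -> 15
  15*16 + 15 (F) = 255
  255*16 + 15 (F) = 4095
  4095*16 + 15 (F) = 65535
  65535*16 + 2 = 1048562
  1048562*16 + 2 = 16776994
  16776994*16 + 2 = 268431906
  268431906*16 + 2 = 4294910498
Decimal = 4294910498

4294910498


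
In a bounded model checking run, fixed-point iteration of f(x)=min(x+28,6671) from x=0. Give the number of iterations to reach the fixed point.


Step 1: x=0, cap=6671, increment=28
Step 2: x grows by 28 each step until capped at 6671; fixed point is x=6671
Step 3: iterations = ceil(6671/28) = 239

239


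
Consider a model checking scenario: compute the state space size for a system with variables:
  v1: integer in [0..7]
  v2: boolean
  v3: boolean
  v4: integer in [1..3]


State space = product of domain sizes of all variables.
Domain sizes:
  v1 (integer in [0..7]): 8
  v2 (boolean): 2
  v3 (boolean): 2
  v4 (integer in [1..3]): 3
Product = 8 * 2 * 2 * 3 = 96

96


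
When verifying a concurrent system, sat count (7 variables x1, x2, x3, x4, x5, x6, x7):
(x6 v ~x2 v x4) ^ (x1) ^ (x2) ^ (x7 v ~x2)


CNF with 4 clauses over 7 vars (128 assignments).
An assignment satisfies CNF iff every clause has >=1 true literal.
Check each row (bits = x1,x2,x3,x4,x5,x6,x7; clause T/F shown):
  row 0 [0000000]: clauses=TFFT -> 0
  row 1 [0000001]: clauses=TFFT -> 0
  row 2 [0000010]: clauses=TFFT -> 0
  row 3 [0000011]: clauses=TFFT -> 0
  row 4 [0000100]: clauses=TFFT -> 0
  (every remaining row is evaluated the same way; all 128 results are listed next)
Full result column, 8 rows per line (x1,x2,x3,x4 fixed per line; x5,x6,x7 runs 000..111 left to right):
  rows 0-7 [x1,x2,x3,x4=0000]: 00000000  (ones: 0)
  rows 8-15 [x1,x2,x3,x4=0001]: 00000000  (ones: 0)
  rows 16-23 [x1,x2,x3,x4=0010]: 00000000  (ones: 0)
  rows 24-31 [x1,x2,x3,x4=0011]: 00000000  (ones: 0)
  rows 32-39 [x1,x2,x3,x4=0100]: 00000000  (ones: 0)
  rows 40-47 [x1,x2,x3,x4=0101]: 00000000  (ones: 0)
  rows 48-55 [x1,x2,x3,x4=0110]: 00000000  (ones: 0)
  rows 56-63 [x1,x2,x3,x4=0111]: 00000000  (ones: 0)
  rows 64-71 [x1,x2,x3,x4=1000]: 00000000  (ones: 0)
  rows 72-79 [x1,x2,x3,x4=1001]: 00000000  (ones: 0)
  rows 80-87 [x1,x2,x3,x4=1010]: 00000000  (ones: 0)
  rows 88-95 [x1,x2,x3,x4=1011]: 00000000  (ones: 0)
  rows 96-103 [x1,x2,x3,x4=1100]: 00010001  (ones: 2)
  rows 104-111 [x1,x2,x3,x4=1101]: 01010101  (ones: 4)
  rows 112-119 [x1,x2,x3,x4=1110]: 00010001  (ones: 2)
  rows 120-127 [x1,x2,x3,x4=1111]: 01010101  (ones: 4)
Satisfying assignments = 0+0+0+0+0+0+0+0+0+0+0+0+2+4+2+4 = 12

12


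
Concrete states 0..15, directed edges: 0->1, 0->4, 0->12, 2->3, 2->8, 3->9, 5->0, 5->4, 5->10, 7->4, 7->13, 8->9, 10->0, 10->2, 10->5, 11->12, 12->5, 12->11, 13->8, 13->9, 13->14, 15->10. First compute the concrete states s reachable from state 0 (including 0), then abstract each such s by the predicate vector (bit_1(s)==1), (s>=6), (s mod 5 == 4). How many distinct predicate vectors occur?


BFS from 0:
Concrete reachable: {0, 1, 2, 3, 4, 5, 8, 9, 10, 11, 12}
Abstract via predicates (bit_1(s)==1), (s>=6), (s mod 5 == 4):
  (0,0,0) <- {0, 1, 5}
  (0,0,1) <- {4}
  (0,1,0) <- {8, 12}
  (0,1,1) <- {9}
  (1,0,0) <- {2, 3}
  (1,1,0) <- {10, 11}
Distinct abstract states = 6

6


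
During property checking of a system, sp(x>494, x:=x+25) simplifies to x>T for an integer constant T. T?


Formula: sp(P, x:=E) = exists old_x. (x = E[old_x/x]) AND P[old_x/x] (old_x is the value of x before the assignment; eliminate old_x by solving x = E[old_x/x] for old_x)
Step 1: Precondition P: x>494, i.e. old_x > 494
Step 2: Assignment gives x = old_x + 25, so old_x = x - 25
Step 3: Substitute into P: x - 25 > 494
Step 4: Simplify: x > 494+25 = 519

519


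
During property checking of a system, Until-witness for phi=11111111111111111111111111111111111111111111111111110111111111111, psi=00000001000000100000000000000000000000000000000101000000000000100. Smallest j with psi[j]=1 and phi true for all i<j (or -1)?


(phi U psi) at 0: need smallest j with psi[j]=1 and phi[i]=1 for all i in [0,j).
Scan from step 0:
  step 0: phi=1, psi=0 -> continue
  step 1: phi=1, psi=0 -> continue
  step 2: phi=1, psi=0 -> continue
  step 3: phi=1, psi=0 -> continue
  step 7: psi=1 and phi held for [0,7) -> witness found
Witness step = 7

7


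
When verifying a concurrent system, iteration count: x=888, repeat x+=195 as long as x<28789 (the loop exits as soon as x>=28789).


Step 1: x goes from 888 toward 28789 by 195; the body runs while x<28789, so iterations = ceil((bound-start)/step)
Step 2: Distance=27901
Step 3: ceil(27901/195)=144

144


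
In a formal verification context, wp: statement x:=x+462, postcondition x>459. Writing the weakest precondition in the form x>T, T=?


Formula: wp(x:=E, P) = P[E/x] (substitute E for x in postcondition)
Step 1: Postcondition: x>459
Step 2: Substitute x+462 for x: x+462>459
Step 3: Solve for x: x > 459-462 = -3

-3


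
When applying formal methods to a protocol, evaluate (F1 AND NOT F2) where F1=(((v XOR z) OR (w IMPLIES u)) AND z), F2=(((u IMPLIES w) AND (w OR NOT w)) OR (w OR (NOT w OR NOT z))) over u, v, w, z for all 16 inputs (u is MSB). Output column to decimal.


F1 = (((v XOR z) OR (w IMPLIES u)) AND z)
F2 = (((u IMPLIES w) AND (w OR NOT w)) OR (w OR (NOT w OR NOT z)))
Counterexample to F1=>F2 is where F1=1 and F2=0.
Evaluate each row (bits = u,v,w,z, MSB first):
  row 0 [0000]: F1=0 F2=1 -> F1&~F2 -> 0
  row 1 [0001]: F1=1 F2=1 -> F1&~F2 -> 0
  row 2 [0010]: F1=0 F2=1 -> F1&~F2 -> 0
  row 3 [0011]: F1=1 F2=1 -> F1&~F2 -> 0
  row 4 [0100]: F1=0 F2=1 -> F1&~F2 -> 0
  row 5 [0101]: F1=1 F2=1 -> F1&~F2 -> 0
  row 6 [0110]: F1=0 F2=1 -> F1&~F2 -> 0
  row 7 [0111]: F1=0 F2=1 -> F1&~F2 -> 0
  row 8 [1000]: F1=0 F2=1 -> F1&~F2 -> 0
  row 9 [1001]: F1=1 F2=1 -> F1&~F2 -> 0
  row 10 [1010]: F1=0 F2=1 -> F1&~F2 -> 0
  row 11 [1011]: F1=1 F2=1 -> F1&~F2 -> 0
  row 12 [1100]: F1=0 F2=1 -> F1&~F2 -> 0
  row 13 [1101]: F1=1 F2=1 -> F1&~F2 -> 0
  row 14 [1110]: F1=0 F2=1 -> F1&~F2 -> 0
  row 15 [1111]: F1=1 F2=1 -> F1&~F2 -> 0
Full result column, 4 rows per line (u,v fixed per line; w,z runs 00..11 left to right):
  rows 0-3 [u,v=00]: 0000  = hex 0
  rows 4-7 [u,v=01]: 0000  = hex 0
  rows 8-11 [u,v=10]: 0000  = hex 0
  rows 12-15 [u,v=11]: 0000  = hex 0
Counterexample vector (row 0 .. row 15) = 0000000000000000
Output column grouped in 4s = 0000 0000 0000 0000 = 0x0000
Convert to decimal digit by digit (value = value*16 + digit):
  0 -> 0
  0*16 + 0 = 0
  0*16 + 0 = 0
  0*16 + 0 = 0
Decimal = 0

0


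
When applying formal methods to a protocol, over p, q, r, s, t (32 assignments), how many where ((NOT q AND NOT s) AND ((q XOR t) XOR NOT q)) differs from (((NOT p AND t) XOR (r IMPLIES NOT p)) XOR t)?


F1 = ((NOT q AND NOT s) AND ((q XOR t) XOR NOT q))
F2 = (((NOT p AND t) XOR (r IMPLIES NOT p)) XOR t)
Evaluate both on each of 32 rows (bits = p,q,r,s,t):
  row 0 [00000]: F1=1 F2=1 -> 0
  row 1 [00001]: F1=0 F2=1 (differ) -> 1
  row 2 [00010]: F1=0 F2=1 (differ) -> 1
  row 3 [00011]: F1=0 F2=1 (differ) -> 1
  row 4 [00100]: F1=1 F2=1 -> 0
  row 5 [00101]: F1=0 F2=1 (differ) -> 1
  row 6 [00110]: F1=0 F2=1 (differ) -> 1
  row 7 [00111]: F1=0 F2=1 (differ) -> 1
  row 8 [01000]: F1=0 F2=1 (differ) -> 1
  row 9 [01001]: F1=0 F2=1 (differ) -> 1
  row 10 [01010]: F1=0 F2=1 (differ) -> 1
  row 11 [01011]: F1=0 F2=1 (differ) -> 1
  row 12 [01100]: F1=0 F2=1 (differ) -> 1
  row 13 [01101]: F1=0 F2=1 (differ) -> 1
  row 14 [01110]: F1=0 F2=1 (differ) -> 1
  row 15 [01111]: F1=0 F2=1 (differ) -> 1
  row 16 [10000]: F1=1 F2=1 -> 0
  row 17 [10001]: F1=0 F2=0 -> 0
  row 18 [10010]: F1=0 F2=1 (differ) -> 1
  row 19 [10011]: F1=0 F2=0 -> 0
  row 20 [10100]: F1=1 F2=0 (differ) -> 1
  row 21 [10101]: F1=0 F2=1 (differ) -> 1
  row 22 [10110]: F1=0 F2=0 -> 0
  row 23 [10111]: F1=0 F2=1 (differ) -> 1
  row 24 [11000]: F1=0 F2=1 (differ) -> 1
  row 25 [11001]: F1=0 F2=0 -> 0
  row 26 [11010]: F1=0 F2=1 (differ) -> 1
  row 27 [11011]: F1=0 F2=0 -> 0
  row 28 [11100]: F1=0 F2=0 -> 0
  row 29 [11101]: F1=0 F2=1 (differ) -> 1
  row 30 [11110]: F1=0 F2=0 -> 0
  row 31 [11111]: F1=0 F2=1 (differ) -> 1
Full result column, 8 rows per line (p,q fixed per line; r,s,t runs 000..111 left to right):
  rows 0-7 [p,q=00]: 01110111  (ones: 6)
  rows 8-15 [p,q=01]: 11111111  (ones: 8)
  rows 16-23 [p,q=10]: 00101101  (ones: 4)
  rows 24-31 [p,q=11]: 10100101  (ones: 4)
Disagreements = 6+8+4+4 = 22

22


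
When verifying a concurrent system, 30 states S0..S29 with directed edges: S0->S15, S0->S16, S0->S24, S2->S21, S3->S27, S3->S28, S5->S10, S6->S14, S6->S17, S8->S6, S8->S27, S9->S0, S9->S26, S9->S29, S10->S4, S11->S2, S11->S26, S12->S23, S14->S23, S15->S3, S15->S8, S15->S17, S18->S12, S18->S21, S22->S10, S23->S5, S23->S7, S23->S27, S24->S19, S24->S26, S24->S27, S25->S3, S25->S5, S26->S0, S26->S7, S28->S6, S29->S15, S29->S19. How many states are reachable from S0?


BFS from S0:
  layer 0: {S0}
  layer 1: {S15, S16, S24}
  layer 2: {S3, S8, S17, S19, S26, S27}
  layer 3: {S6, S7, S28}
  layer 4: {S14}
  layer 5: {S23}
  layer 6: {S5}
  layer 7: {S10}
  layer 8: {S4}
Reachable set: {S0, S3, S4, S5, S6, S7, S8, S10, S14, S15, S16, S17, S19, S23, S24, S26, S27, S28}
Count = 18

18


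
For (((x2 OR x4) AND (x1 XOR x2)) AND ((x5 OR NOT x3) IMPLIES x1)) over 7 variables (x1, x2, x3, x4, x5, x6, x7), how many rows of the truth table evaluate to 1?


Formula: (((x2 OR x4) AND (x1 XOR x2)) AND ((x5 OR NOT x3) IMPLIES x1)) over 7 vars (128 rows)
Evaluate each row (x1, x2, x3, x4, x5, x6, x7 as bits, MSB first):
  row 0 [0000000]: (((0 OR 0) AND (0 XOR 0)) AND ((0 OR NOT 0) IMPLIES 0)) -> 0
  row 1 [0000001]: (((0 OR 0) AND (0 XOR 0)) AND ((0 OR NOT 0) IMPLIES 0)) -> 0
  row 2 [0000010]: (((0 OR 0) AND (0 XOR 0)) AND ((0 OR NOT 0) IMPLIES 0)) -> 0
  row 3 [0000011]: (((0 OR 0) AND (0 XOR 0)) AND ((0 OR NOT 0) IMPLIES 0)) -> 0
  row 4 [0000100]: (((0 OR 0) AND (0 XOR 0)) AND ((1 OR NOT 0) IMPLIES 0)) -> 0
  (every remaining row is evaluated the same way; all 128 results are listed next)
Full result column, 8 rows per line (x1,x2,x3,x4 fixed per line; x5,x6,x7 runs 000..111 left to right):
  rows 0-7 [x1,x2,x3,x4=0000]: 00000000  (ones: 0)
  rows 8-15 [x1,x2,x3,x4=0001]: 00000000  (ones: 0)
  rows 16-23 [x1,x2,x3,x4=0010]: 00000000  (ones: 0)
  rows 24-31 [x1,x2,x3,x4=0011]: 00000000  (ones: 0)
  rows 32-39 [x1,x2,x3,x4=0100]: 00000000  (ones: 0)
  rows 40-47 [x1,x2,x3,x4=0101]: 00000000  (ones: 0)
  rows 48-55 [x1,x2,x3,x4=0110]: 11110000  (ones: 4)
  rows 56-63 [x1,x2,x3,x4=0111]: 11110000  (ones: 4)
  rows 64-71 [x1,x2,x3,x4=1000]: 00000000  (ones: 0)
  rows 72-79 [x1,x2,x3,x4=1001]: 11111111  (ones: 8)
  rows 80-87 [x1,x2,x3,x4=1010]: 00000000  (ones: 0)
  rows 88-95 [x1,x2,x3,x4=1011]: 11111111  (ones: 8)
  rows 96-103 [x1,x2,x3,x4=1100]: 00000000  (ones: 0)
  rows 104-111 [x1,x2,x3,x4=1101]: 00000000  (ones: 0)
  rows 112-119 [x1,x2,x3,x4=1110]: 00000000  (ones: 0)
  rows 120-127 [x1,x2,x3,x4=1111]: 00000000  (ones: 0)
Count of 1-rows = 0+0+0+0+0+0+4+4+0+8+0+8+0+0+0+0 = 24

24


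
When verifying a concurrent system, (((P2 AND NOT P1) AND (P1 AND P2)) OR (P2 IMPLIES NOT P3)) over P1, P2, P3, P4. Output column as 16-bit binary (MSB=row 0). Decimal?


Formula: (((P2 AND NOT P1) AND (P1 AND P2)) OR (P2 IMPLIES NOT P3)) over P1, P2, P3, P4 (16 rows)
Evaluate each row (bits = P1,P2,P3,P4, MSB first):
  row 0 [0000]: (((0 AND NOT 0) AND (0 AND 0)) OR (0 IMPLIES NOT 0)) -> 1
  row 1 [0001]: (((0 AND NOT 0) AND (0 AND 0)) OR (0 IMPLIES NOT 0)) -> 1
  row 2 [0010]: (((0 AND NOT 0) AND (0 AND 0)) OR (0 IMPLIES NOT 1)) -> 1
  row 3 [0011]: (((0 AND NOT 0) AND (0 AND 0)) OR (0 IMPLIES NOT 1)) -> 1
  row 4 [0100]: (((1 AND NOT 0) AND (0 AND 1)) OR (1 IMPLIES NOT 0)) -> 1
  row 5 [0101]: (((1 AND NOT 0) AND (0 AND 1)) OR (1 IMPLIES NOT 0)) -> 1
  row 6 [0110]: (((1 AND NOT 0) AND (0 AND 1)) OR (1 IMPLIES NOT 1)) -> 0
  row 7 [0111]: (((1 AND NOT 0) AND (0 AND 1)) OR (1 IMPLIES NOT 1)) -> 0
  row 8 [1000]: (((0 AND NOT 1) AND (1 AND 0)) OR (0 IMPLIES NOT 0)) -> 1
  row 9 [1001]: (((0 AND NOT 1) AND (1 AND 0)) OR (0 IMPLIES NOT 0)) -> 1
  row 10 [1010]: (((0 AND NOT 1) AND (1 AND 0)) OR (0 IMPLIES NOT 1)) -> 1
  row 11 [1011]: (((0 AND NOT 1) AND (1 AND 0)) OR (0 IMPLIES NOT 1)) -> 1
  row 12 [1100]: (((1 AND NOT 1) AND (1 AND 1)) OR (1 IMPLIES NOT 0)) -> 1
  row 13 [1101]: (((1 AND NOT 1) AND (1 AND 1)) OR (1 IMPLIES NOT 0)) -> 1
  row 14 [1110]: (((1 AND NOT 1) AND (1 AND 1)) OR (1 IMPLIES NOT 1)) -> 0
  row 15 [1111]: (((1 AND NOT 1) AND (1 AND 1)) OR (1 IMPLIES NOT 1)) -> 0
Full result column, 4 rows per line (P1,P2 fixed per line; P3,P4 runs 00..11 left to right):
  rows 0-3 [P1,P2=00]: 1111  = hex F
  rows 4-7 [P1,P2=01]: 1100  = hex C
  rows 8-11 [P1,P2=10]: 1111  = hex F
  rows 12-15 [P1,P2=11]: 1100  = hex C
Output column (row 0 .. row 15) = 1111110011111100
Output column grouped in 4s = 1111 1100 1111 1100 = 0xFCFC
Convert to decimal digit by digit (value = value*16 + digit):
  F -> 15
  15*16 + 12 (C) = 252
  252*16 + 15 (F) = 4047
  4047*16 + 12 (C) = 64764
Decimal = 64764

64764


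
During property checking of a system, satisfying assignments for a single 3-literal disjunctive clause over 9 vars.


Step 1: Total=2^9=512
Step 2: Unsat when all 3 false: 2^6=64
Step 3: Sat=512-64=448

448


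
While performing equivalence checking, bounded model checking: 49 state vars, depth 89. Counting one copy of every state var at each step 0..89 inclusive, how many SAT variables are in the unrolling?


BMC unrolls to depth k, creating one copy of each state var for steps 0..k.
Step count = 89 + 1 = 90 (steps 0 through 89)
Vars per step = 49
Total = 49 * 90 = 4410

4410


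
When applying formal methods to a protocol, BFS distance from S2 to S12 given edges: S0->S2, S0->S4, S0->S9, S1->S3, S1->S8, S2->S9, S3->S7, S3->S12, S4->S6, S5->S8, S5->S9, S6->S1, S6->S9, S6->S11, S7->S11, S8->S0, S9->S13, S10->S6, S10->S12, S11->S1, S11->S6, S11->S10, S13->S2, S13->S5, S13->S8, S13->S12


BFS layer-by-layer from S2:
  dist 0: {S2}
  dist 1: {S9}
  dist 2: {S13}
  dist 3: {S5, S8, S12}
  -> S12 reached at distance 3
Shortest path length = 3

3


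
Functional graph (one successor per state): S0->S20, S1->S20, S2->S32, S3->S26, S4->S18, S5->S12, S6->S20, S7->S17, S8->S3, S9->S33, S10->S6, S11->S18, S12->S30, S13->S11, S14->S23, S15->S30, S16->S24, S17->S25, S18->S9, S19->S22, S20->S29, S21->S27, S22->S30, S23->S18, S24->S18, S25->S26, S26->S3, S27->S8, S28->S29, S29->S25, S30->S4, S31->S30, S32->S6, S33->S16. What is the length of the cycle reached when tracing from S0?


Trace from S0 until a state repeats:
  S0 -> S20 -> S29 -> S25 -> S26 -> S3 -> S26
S26 first seen at step 4, revisited at step 6.
Cycle length = 6 - 4 = 2

2


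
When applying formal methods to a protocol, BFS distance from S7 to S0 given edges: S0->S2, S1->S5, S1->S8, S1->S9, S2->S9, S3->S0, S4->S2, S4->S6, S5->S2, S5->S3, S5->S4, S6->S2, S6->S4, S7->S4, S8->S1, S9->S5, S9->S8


BFS layer-by-layer from S7:
  dist 0: {S7}
  dist 1: {S4}
  dist 2: {S2, S6}
  dist 3: {S9}
  dist 4: {S5, S8}
  dist 5: {S1, S3}
  dist 6: {S0}
  -> S0 reached at distance 6
Shortest path length = 6

6


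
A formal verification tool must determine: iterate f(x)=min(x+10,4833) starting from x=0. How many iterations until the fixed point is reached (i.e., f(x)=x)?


Step 1: x=0, cap=4833, increment=10
Step 2: x grows by 10 each step until capped at 4833; fixed point is x=4833
Step 3: iterations = ceil(4833/10) = 484

484


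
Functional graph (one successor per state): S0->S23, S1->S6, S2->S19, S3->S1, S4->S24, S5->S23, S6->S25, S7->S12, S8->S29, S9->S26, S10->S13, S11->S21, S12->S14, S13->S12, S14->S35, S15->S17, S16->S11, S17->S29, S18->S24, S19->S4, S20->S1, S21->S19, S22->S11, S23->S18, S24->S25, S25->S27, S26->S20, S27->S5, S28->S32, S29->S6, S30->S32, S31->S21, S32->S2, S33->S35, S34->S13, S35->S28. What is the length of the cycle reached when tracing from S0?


Trace from S0 until a state repeats:
  S0 -> S23 -> S18 -> S24 -> S25 -> S27 -> S5 -> S23
S23 first seen at step 1, revisited at step 7.
Cycle length = 7 - 1 = 6

6


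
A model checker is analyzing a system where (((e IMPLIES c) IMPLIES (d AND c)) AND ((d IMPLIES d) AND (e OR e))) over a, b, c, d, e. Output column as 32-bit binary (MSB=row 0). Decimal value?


Formula: (((e IMPLIES c) IMPLIES (d AND c)) AND ((d IMPLIES d) AND (e OR e))) over a, b, c, d, e (32 rows)
Evaluate each row (bits = a,b,c,d,e, MSB first):
  row 0 [00000]: (((0 IMPLIES 0) IMPLIES (0 AND 0)) AND ((0 IMPLIES 0) AND (0 OR 0))) -> 0
  row 1 [00001]: (((1 IMPLIES 0) IMPLIES (0 AND 0)) AND ((0 IMPLIES 0) AND (1 OR 1))) -> 1
  row 2 [00010]: (((0 IMPLIES 0) IMPLIES (1 AND 0)) AND ((1 IMPLIES 1) AND (0 OR 0))) -> 0
  row 3 [00011]: (((1 IMPLIES 0) IMPLIES (1 AND 0)) AND ((1 IMPLIES 1) AND (1 OR 1))) -> 1
  row 4 [00100]: (((0 IMPLIES 1) IMPLIES (0 AND 1)) AND ((0 IMPLIES 0) AND (0 OR 0))) -> 0
  row 5 [00101]: (((1 IMPLIES 1) IMPLIES (0 AND 1)) AND ((0 IMPLIES 0) AND (1 OR 1))) -> 0
  row 6 [00110]: (((0 IMPLIES 1) IMPLIES (1 AND 1)) AND ((1 IMPLIES 1) AND (0 OR 0))) -> 0
  row 7 [00111]: (((1 IMPLIES 1) IMPLIES (1 AND 1)) AND ((1 IMPLIES 1) AND (1 OR 1))) -> 1
  row 8 [01000]: (((0 IMPLIES 0) IMPLIES (0 AND 0)) AND ((0 IMPLIES 0) AND (0 OR 0))) -> 0
  row 9 [01001]: (((1 IMPLIES 0) IMPLIES (0 AND 0)) AND ((0 IMPLIES 0) AND (1 OR 1))) -> 1
  row 10 [01010]: (((0 IMPLIES 0) IMPLIES (1 AND 0)) AND ((1 IMPLIES 1) AND (0 OR 0))) -> 0
  row 11 [01011]: (((1 IMPLIES 0) IMPLIES (1 AND 0)) AND ((1 IMPLIES 1) AND (1 OR 1))) -> 1
  row 12 [01100]: (((0 IMPLIES 1) IMPLIES (0 AND 1)) AND ((0 IMPLIES 0) AND (0 OR 0))) -> 0
  row 13 [01101]: (((1 IMPLIES 1) IMPLIES (0 AND 1)) AND ((0 IMPLIES 0) AND (1 OR 1))) -> 0
  row 14 [01110]: (((0 IMPLIES 1) IMPLIES (1 AND 1)) AND ((1 IMPLIES 1) AND (0 OR 0))) -> 0
  row 15 [01111]: (((1 IMPLIES 1) IMPLIES (1 AND 1)) AND ((1 IMPLIES 1) AND (1 OR 1))) -> 1
  row 16 [10000]: (((0 IMPLIES 0) IMPLIES (0 AND 0)) AND ((0 IMPLIES 0) AND (0 OR 0))) -> 0
  row 17 [10001]: (((1 IMPLIES 0) IMPLIES (0 AND 0)) AND ((0 IMPLIES 0) AND (1 OR 1))) -> 1
  row 18 [10010]: (((0 IMPLIES 0) IMPLIES (1 AND 0)) AND ((1 IMPLIES 1) AND (0 OR 0))) -> 0
  row 19 [10011]: (((1 IMPLIES 0) IMPLIES (1 AND 0)) AND ((1 IMPLIES 1) AND (1 OR 1))) -> 1
  row 20 [10100]: (((0 IMPLIES 1) IMPLIES (0 AND 1)) AND ((0 IMPLIES 0) AND (0 OR 0))) -> 0
  row 21 [10101]: (((1 IMPLIES 1) IMPLIES (0 AND 1)) AND ((0 IMPLIES 0) AND (1 OR 1))) -> 0
  row 22 [10110]: (((0 IMPLIES 1) IMPLIES (1 AND 1)) AND ((1 IMPLIES 1) AND (0 OR 0))) -> 0
  row 23 [10111]: (((1 IMPLIES 1) IMPLIES (1 AND 1)) AND ((1 IMPLIES 1) AND (1 OR 1))) -> 1
  row 24 [11000]: (((0 IMPLIES 0) IMPLIES (0 AND 0)) AND ((0 IMPLIES 0) AND (0 OR 0))) -> 0
  row 25 [11001]: (((1 IMPLIES 0) IMPLIES (0 AND 0)) AND ((0 IMPLIES 0) AND (1 OR 1))) -> 1
  row 26 [11010]: (((0 IMPLIES 0) IMPLIES (1 AND 0)) AND ((1 IMPLIES 1) AND (0 OR 0))) -> 0
  row 27 [11011]: (((1 IMPLIES 0) IMPLIES (1 AND 0)) AND ((1 IMPLIES 1) AND (1 OR 1))) -> 1
  row 28 [11100]: (((0 IMPLIES 1) IMPLIES (0 AND 1)) AND ((0 IMPLIES 0) AND (0 OR 0))) -> 0
  row 29 [11101]: (((1 IMPLIES 1) IMPLIES (0 AND 1)) AND ((0 IMPLIES 0) AND (1 OR 1))) -> 0
  row 30 [11110]: (((0 IMPLIES 1) IMPLIES (1 AND 1)) AND ((1 IMPLIES 1) AND (0 OR 0))) -> 0
  row 31 [11111]: (((1 IMPLIES 1) IMPLIES (1 AND 1)) AND ((1 IMPLIES 1) AND (1 OR 1))) -> 1
Full result column, 4 rows per line (a,b,c fixed per line; d,e runs 00..11 left to right):
  rows 0-3 [a,b,c=000]: 0101  = hex 5
  rows 4-7 [a,b,c=001]: 0001  = hex 1
  rows 8-11 [a,b,c=010]: 0101  = hex 5
  rows 12-15 [a,b,c=011]: 0001  = hex 1
  rows 16-19 [a,b,c=100]: 0101  = hex 5
  rows 20-23 [a,b,c=101]: 0001  = hex 1
  rows 24-27 [a,b,c=110]: 0101  = hex 5
  rows 28-31 [a,b,c=111]: 0001  = hex 1
Output column (row 0 .. row 31) = 01010001010100010101000101010001
Output column grouped in 4s = 0101 0001 0101 0001 0101 0001 0101 0001 = 0x51515151
Convert to decimal digit by digit (value = value*16 + digit):
  5 -> 5
  5*16 + 1 = 81
  81*16 + 5 = 1301
  1301*16 + 1 = 20817
  20817*16 + 5 = 333077
  333077*16 + 1 = 5329233
  5329233*16 + 5 = 85267733
  85267733*16 + 1 = 1364283729
Decimal = 1364283729

1364283729
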